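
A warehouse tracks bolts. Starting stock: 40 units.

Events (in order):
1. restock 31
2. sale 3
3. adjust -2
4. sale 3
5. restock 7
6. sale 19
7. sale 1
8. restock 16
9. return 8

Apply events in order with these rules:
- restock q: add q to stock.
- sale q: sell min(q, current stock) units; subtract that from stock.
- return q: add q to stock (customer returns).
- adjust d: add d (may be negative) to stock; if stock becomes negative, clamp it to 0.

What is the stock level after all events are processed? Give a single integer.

Processing events:
Start: stock = 40
  Event 1 (restock 31): 40 + 31 = 71
  Event 2 (sale 3): sell min(3,71)=3. stock: 71 - 3 = 68. total_sold = 3
  Event 3 (adjust -2): 68 + -2 = 66
  Event 4 (sale 3): sell min(3,66)=3. stock: 66 - 3 = 63. total_sold = 6
  Event 5 (restock 7): 63 + 7 = 70
  Event 6 (sale 19): sell min(19,70)=19. stock: 70 - 19 = 51. total_sold = 25
  Event 7 (sale 1): sell min(1,51)=1. stock: 51 - 1 = 50. total_sold = 26
  Event 8 (restock 16): 50 + 16 = 66
  Event 9 (return 8): 66 + 8 = 74
Final: stock = 74, total_sold = 26

Answer: 74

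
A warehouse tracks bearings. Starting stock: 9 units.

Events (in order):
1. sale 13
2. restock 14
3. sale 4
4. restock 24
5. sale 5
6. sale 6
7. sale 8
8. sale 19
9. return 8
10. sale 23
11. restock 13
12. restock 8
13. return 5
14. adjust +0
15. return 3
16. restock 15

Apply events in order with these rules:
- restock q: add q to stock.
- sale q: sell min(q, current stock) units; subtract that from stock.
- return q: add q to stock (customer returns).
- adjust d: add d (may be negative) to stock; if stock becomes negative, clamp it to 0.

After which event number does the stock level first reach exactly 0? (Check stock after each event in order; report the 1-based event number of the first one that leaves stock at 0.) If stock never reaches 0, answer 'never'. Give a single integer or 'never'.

Processing events:
Start: stock = 9
  Event 1 (sale 13): sell min(13,9)=9. stock: 9 - 9 = 0. total_sold = 9
  Event 2 (restock 14): 0 + 14 = 14
  Event 3 (sale 4): sell min(4,14)=4. stock: 14 - 4 = 10. total_sold = 13
  Event 4 (restock 24): 10 + 24 = 34
  Event 5 (sale 5): sell min(5,34)=5. stock: 34 - 5 = 29. total_sold = 18
  Event 6 (sale 6): sell min(6,29)=6. stock: 29 - 6 = 23. total_sold = 24
  Event 7 (sale 8): sell min(8,23)=8. stock: 23 - 8 = 15. total_sold = 32
  Event 8 (sale 19): sell min(19,15)=15. stock: 15 - 15 = 0. total_sold = 47
  Event 9 (return 8): 0 + 8 = 8
  Event 10 (sale 23): sell min(23,8)=8. stock: 8 - 8 = 0. total_sold = 55
  Event 11 (restock 13): 0 + 13 = 13
  Event 12 (restock 8): 13 + 8 = 21
  Event 13 (return 5): 21 + 5 = 26
  Event 14 (adjust +0): 26 + 0 = 26
  Event 15 (return 3): 26 + 3 = 29
  Event 16 (restock 15): 29 + 15 = 44
Final: stock = 44, total_sold = 55

First zero at event 1.

Answer: 1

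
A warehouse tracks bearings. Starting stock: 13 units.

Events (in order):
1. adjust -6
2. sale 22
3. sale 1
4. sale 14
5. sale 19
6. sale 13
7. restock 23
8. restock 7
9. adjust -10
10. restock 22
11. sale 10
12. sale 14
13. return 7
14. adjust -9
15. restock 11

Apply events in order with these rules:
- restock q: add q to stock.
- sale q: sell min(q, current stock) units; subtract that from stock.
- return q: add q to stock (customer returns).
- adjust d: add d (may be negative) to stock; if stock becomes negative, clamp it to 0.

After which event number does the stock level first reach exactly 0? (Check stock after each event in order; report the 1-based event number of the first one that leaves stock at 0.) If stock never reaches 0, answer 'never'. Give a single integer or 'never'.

Processing events:
Start: stock = 13
  Event 1 (adjust -6): 13 + -6 = 7
  Event 2 (sale 22): sell min(22,7)=7. stock: 7 - 7 = 0. total_sold = 7
  Event 3 (sale 1): sell min(1,0)=0. stock: 0 - 0 = 0. total_sold = 7
  Event 4 (sale 14): sell min(14,0)=0. stock: 0 - 0 = 0. total_sold = 7
  Event 5 (sale 19): sell min(19,0)=0. stock: 0 - 0 = 0. total_sold = 7
  Event 6 (sale 13): sell min(13,0)=0. stock: 0 - 0 = 0. total_sold = 7
  Event 7 (restock 23): 0 + 23 = 23
  Event 8 (restock 7): 23 + 7 = 30
  Event 9 (adjust -10): 30 + -10 = 20
  Event 10 (restock 22): 20 + 22 = 42
  Event 11 (sale 10): sell min(10,42)=10. stock: 42 - 10 = 32. total_sold = 17
  Event 12 (sale 14): sell min(14,32)=14. stock: 32 - 14 = 18. total_sold = 31
  Event 13 (return 7): 18 + 7 = 25
  Event 14 (adjust -9): 25 + -9 = 16
  Event 15 (restock 11): 16 + 11 = 27
Final: stock = 27, total_sold = 31

First zero at event 2.

Answer: 2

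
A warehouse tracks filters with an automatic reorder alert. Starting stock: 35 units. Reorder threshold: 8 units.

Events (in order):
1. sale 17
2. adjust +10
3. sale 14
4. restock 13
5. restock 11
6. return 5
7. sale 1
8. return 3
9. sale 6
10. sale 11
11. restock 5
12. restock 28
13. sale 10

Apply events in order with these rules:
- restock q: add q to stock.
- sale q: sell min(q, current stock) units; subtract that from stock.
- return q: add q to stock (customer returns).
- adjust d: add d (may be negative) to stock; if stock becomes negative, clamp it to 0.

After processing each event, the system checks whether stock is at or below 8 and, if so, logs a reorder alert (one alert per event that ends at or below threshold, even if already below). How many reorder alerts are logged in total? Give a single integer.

Processing events:
Start: stock = 35
  Event 1 (sale 17): sell min(17,35)=17. stock: 35 - 17 = 18. total_sold = 17
  Event 2 (adjust +10): 18 + 10 = 28
  Event 3 (sale 14): sell min(14,28)=14. stock: 28 - 14 = 14. total_sold = 31
  Event 4 (restock 13): 14 + 13 = 27
  Event 5 (restock 11): 27 + 11 = 38
  Event 6 (return 5): 38 + 5 = 43
  Event 7 (sale 1): sell min(1,43)=1. stock: 43 - 1 = 42. total_sold = 32
  Event 8 (return 3): 42 + 3 = 45
  Event 9 (sale 6): sell min(6,45)=6. stock: 45 - 6 = 39. total_sold = 38
  Event 10 (sale 11): sell min(11,39)=11. stock: 39 - 11 = 28. total_sold = 49
  Event 11 (restock 5): 28 + 5 = 33
  Event 12 (restock 28): 33 + 28 = 61
  Event 13 (sale 10): sell min(10,61)=10. stock: 61 - 10 = 51. total_sold = 59
Final: stock = 51, total_sold = 59

Checking against threshold 8:
  After event 1: stock=18 > 8
  After event 2: stock=28 > 8
  After event 3: stock=14 > 8
  After event 4: stock=27 > 8
  After event 5: stock=38 > 8
  After event 6: stock=43 > 8
  After event 7: stock=42 > 8
  After event 8: stock=45 > 8
  After event 9: stock=39 > 8
  After event 10: stock=28 > 8
  After event 11: stock=33 > 8
  After event 12: stock=61 > 8
  After event 13: stock=51 > 8
Alert events: []. Count = 0

Answer: 0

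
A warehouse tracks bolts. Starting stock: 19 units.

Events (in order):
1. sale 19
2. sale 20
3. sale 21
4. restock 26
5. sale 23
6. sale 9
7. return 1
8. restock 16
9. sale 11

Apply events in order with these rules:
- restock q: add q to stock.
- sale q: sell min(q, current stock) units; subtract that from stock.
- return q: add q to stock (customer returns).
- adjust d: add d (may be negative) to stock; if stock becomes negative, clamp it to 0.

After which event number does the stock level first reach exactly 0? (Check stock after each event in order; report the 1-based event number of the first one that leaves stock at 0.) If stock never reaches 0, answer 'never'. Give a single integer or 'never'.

Processing events:
Start: stock = 19
  Event 1 (sale 19): sell min(19,19)=19. stock: 19 - 19 = 0. total_sold = 19
  Event 2 (sale 20): sell min(20,0)=0. stock: 0 - 0 = 0. total_sold = 19
  Event 3 (sale 21): sell min(21,0)=0. stock: 0 - 0 = 0. total_sold = 19
  Event 4 (restock 26): 0 + 26 = 26
  Event 5 (sale 23): sell min(23,26)=23. stock: 26 - 23 = 3. total_sold = 42
  Event 6 (sale 9): sell min(9,3)=3. stock: 3 - 3 = 0. total_sold = 45
  Event 7 (return 1): 0 + 1 = 1
  Event 8 (restock 16): 1 + 16 = 17
  Event 9 (sale 11): sell min(11,17)=11. stock: 17 - 11 = 6. total_sold = 56
Final: stock = 6, total_sold = 56

First zero at event 1.

Answer: 1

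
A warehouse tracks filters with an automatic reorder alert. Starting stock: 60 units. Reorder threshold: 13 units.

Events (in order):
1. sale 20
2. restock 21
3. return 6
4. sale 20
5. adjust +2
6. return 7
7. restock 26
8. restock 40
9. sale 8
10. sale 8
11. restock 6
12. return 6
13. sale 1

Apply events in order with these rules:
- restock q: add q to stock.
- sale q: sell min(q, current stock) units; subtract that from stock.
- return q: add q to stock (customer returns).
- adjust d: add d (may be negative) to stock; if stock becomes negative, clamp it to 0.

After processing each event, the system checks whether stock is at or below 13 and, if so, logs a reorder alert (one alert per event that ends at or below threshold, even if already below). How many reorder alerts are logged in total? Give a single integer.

Processing events:
Start: stock = 60
  Event 1 (sale 20): sell min(20,60)=20. stock: 60 - 20 = 40. total_sold = 20
  Event 2 (restock 21): 40 + 21 = 61
  Event 3 (return 6): 61 + 6 = 67
  Event 4 (sale 20): sell min(20,67)=20. stock: 67 - 20 = 47. total_sold = 40
  Event 5 (adjust +2): 47 + 2 = 49
  Event 6 (return 7): 49 + 7 = 56
  Event 7 (restock 26): 56 + 26 = 82
  Event 8 (restock 40): 82 + 40 = 122
  Event 9 (sale 8): sell min(8,122)=8. stock: 122 - 8 = 114. total_sold = 48
  Event 10 (sale 8): sell min(8,114)=8. stock: 114 - 8 = 106. total_sold = 56
  Event 11 (restock 6): 106 + 6 = 112
  Event 12 (return 6): 112 + 6 = 118
  Event 13 (sale 1): sell min(1,118)=1. stock: 118 - 1 = 117. total_sold = 57
Final: stock = 117, total_sold = 57

Checking against threshold 13:
  After event 1: stock=40 > 13
  After event 2: stock=61 > 13
  After event 3: stock=67 > 13
  After event 4: stock=47 > 13
  After event 5: stock=49 > 13
  After event 6: stock=56 > 13
  After event 7: stock=82 > 13
  After event 8: stock=122 > 13
  After event 9: stock=114 > 13
  After event 10: stock=106 > 13
  After event 11: stock=112 > 13
  After event 12: stock=118 > 13
  After event 13: stock=117 > 13
Alert events: []. Count = 0

Answer: 0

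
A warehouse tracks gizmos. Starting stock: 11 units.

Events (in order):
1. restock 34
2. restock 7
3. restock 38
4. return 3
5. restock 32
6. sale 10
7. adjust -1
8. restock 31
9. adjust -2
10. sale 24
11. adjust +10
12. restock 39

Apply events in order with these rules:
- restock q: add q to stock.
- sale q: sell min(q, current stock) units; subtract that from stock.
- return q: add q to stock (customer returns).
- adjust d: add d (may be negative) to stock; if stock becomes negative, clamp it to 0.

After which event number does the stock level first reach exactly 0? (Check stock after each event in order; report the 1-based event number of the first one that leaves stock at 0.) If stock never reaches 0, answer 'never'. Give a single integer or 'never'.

Processing events:
Start: stock = 11
  Event 1 (restock 34): 11 + 34 = 45
  Event 2 (restock 7): 45 + 7 = 52
  Event 3 (restock 38): 52 + 38 = 90
  Event 4 (return 3): 90 + 3 = 93
  Event 5 (restock 32): 93 + 32 = 125
  Event 6 (sale 10): sell min(10,125)=10. stock: 125 - 10 = 115. total_sold = 10
  Event 7 (adjust -1): 115 + -1 = 114
  Event 8 (restock 31): 114 + 31 = 145
  Event 9 (adjust -2): 145 + -2 = 143
  Event 10 (sale 24): sell min(24,143)=24. stock: 143 - 24 = 119. total_sold = 34
  Event 11 (adjust +10): 119 + 10 = 129
  Event 12 (restock 39): 129 + 39 = 168
Final: stock = 168, total_sold = 34

Stock never reaches 0.

Answer: never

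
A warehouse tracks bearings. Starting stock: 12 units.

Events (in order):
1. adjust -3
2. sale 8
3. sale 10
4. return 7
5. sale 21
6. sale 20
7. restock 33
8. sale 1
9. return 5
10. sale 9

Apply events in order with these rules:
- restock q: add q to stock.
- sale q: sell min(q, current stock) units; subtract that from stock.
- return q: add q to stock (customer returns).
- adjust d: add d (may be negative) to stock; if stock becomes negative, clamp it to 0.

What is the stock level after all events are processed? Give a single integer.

Processing events:
Start: stock = 12
  Event 1 (adjust -3): 12 + -3 = 9
  Event 2 (sale 8): sell min(8,9)=8. stock: 9 - 8 = 1. total_sold = 8
  Event 3 (sale 10): sell min(10,1)=1. stock: 1 - 1 = 0. total_sold = 9
  Event 4 (return 7): 0 + 7 = 7
  Event 5 (sale 21): sell min(21,7)=7. stock: 7 - 7 = 0. total_sold = 16
  Event 6 (sale 20): sell min(20,0)=0. stock: 0 - 0 = 0. total_sold = 16
  Event 7 (restock 33): 0 + 33 = 33
  Event 8 (sale 1): sell min(1,33)=1. stock: 33 - 1 = 32. total_sold = 17
  Event 9 (return 5): 32 + 5 = 37
  Event 10 (sale 9): sell min(9,37)=9. stock: 37 - 9 = 28. total_sold = 26
Final: stock = 28, total_sold = 26

Answer: 28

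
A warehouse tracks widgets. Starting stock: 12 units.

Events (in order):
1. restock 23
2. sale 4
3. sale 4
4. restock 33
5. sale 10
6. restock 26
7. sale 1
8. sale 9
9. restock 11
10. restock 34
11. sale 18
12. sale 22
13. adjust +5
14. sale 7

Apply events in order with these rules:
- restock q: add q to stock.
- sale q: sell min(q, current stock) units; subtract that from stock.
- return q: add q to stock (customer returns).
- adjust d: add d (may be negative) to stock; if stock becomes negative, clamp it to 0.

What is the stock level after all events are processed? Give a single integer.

Processing events:
Start: stock = 12
  Event 1 (restock 23): 12 + 23 = 35
  Event 2 (sale 4): sell min(4,35)=4. stock: 35 - 4 = 31. total_sold = 4
  Event 3 (sale 4): sell min(4,31)=4. stock: 31 - 4 = 27. total_sold = 8
  Event 4 (restock 33): 27 + 33 = 60
  Event 5 (sale 10): sell min(10,60)=10. stock: 60 - 10 = 50. total_sold = 18
  Event 6 (restock 26): 50 + 26 = 76
  Event 7 (sale 1): sell min(1,76)=1. stock: 76 - 1 = 75. total_sold = 19
  Event 8 (sale 9): sell min(9,75)=9. stock: 75 - 9 = 66. total_sold = 28
  Event 9 (restock 11): 66 + 11 = 77
  Event 10 (restock 34): 77 + 34 = 111
  Event 11 (sale 18): sell min(18,111)=18. stock: 111 - 18 = 93. total_sold = 46
  Event 12 (sale 22): sell min(22,93)=22. stock: 93 - 22 = 71. total_sold = 68
  Event 13 (adjust +5): 71 + 5 = 76
  Event 14 (sale 7): sell min(7,76)=7. stock: 76 - 7 = 69. total_sold = 75
Final: stock = 69, total_sold = 75

Answer: 69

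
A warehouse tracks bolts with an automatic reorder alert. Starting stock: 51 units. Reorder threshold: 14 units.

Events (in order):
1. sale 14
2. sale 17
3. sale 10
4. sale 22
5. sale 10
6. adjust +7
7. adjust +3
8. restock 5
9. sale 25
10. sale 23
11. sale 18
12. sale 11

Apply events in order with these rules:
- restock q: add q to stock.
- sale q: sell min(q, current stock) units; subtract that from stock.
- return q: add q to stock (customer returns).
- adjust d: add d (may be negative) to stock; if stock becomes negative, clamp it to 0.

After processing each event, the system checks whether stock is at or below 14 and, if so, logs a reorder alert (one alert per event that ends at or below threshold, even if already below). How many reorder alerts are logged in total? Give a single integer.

Answer: 9

Derivation:
Processing events:
Start: stock = 51
  Event 1 (sale 14): sell min(14,51)=14. stock: 51 - 14 = 37. total_sold = 14
  Event 2 (sale 17): sell min(17,37)=17. stock: 37 - 17 = 20. total_sold = 31
  Event 3 (sale 10): sell min(10,20)=10. stock: 20 - 10 = 10. total_sold = 41
  Event 4 (sale 22): sell min(22,10)=10. stock: 10 - 10 = 0. total_sold = 51
  Event 5 (sale 10): sell min(10,0)=0. stock: 0 - 0 = 0. total_sold = 51
  Event 6 (adjust +7): 0 + 7 = 7
  Event 7 (adjust +3): 7 + 3 = 10
  Event 8 (restock 5): 10 + 5 = 15
  Event 9 (sale 25): sell min(25,15)=15. stock: 15 - 15 = 0. total_sold = 66
  Event 10 (sale 23): sell min(23,0)=0. stock: 0 - 0 = 0. total_sold = 66
  Event 11 (sale 18): sell min(18,0)=0. stock: 0 - 0 = 0. total_sold = 66
  Event 12 (sale 11): sell min(11,0)=0. stock: 0 - 0 = 0. total_sold = 66
Final: stock = 0, total_sold = 66

Checking against threshold 14:
  After event 1: stock=37 > 14
  After event 2: stock=20 > 14
  After event 3: stock=10 <= 14 -> ALERT
  After event 4: stock=0 <= 14 -> ALERT
  After event 5: stock=0 <= 14 -> ALERT
  After event 6: stock=7 <= 14 -> ALERT
  After event 7: stock=10 <= 14 -> ALERT
  After event 8: stock=15 > 14
  After event 9: stock=0 <= 14 -> ALERT
  After event 10: stock=0 <= 14 -> ALERT
  After event 11: stock=0 <= 14 -> ALERT
  After event 12: stock=0 <= 14 -> ALERT
Alert events: [3, 4, 5, 6, 7, 9, 10, 11, 12]. Count = 9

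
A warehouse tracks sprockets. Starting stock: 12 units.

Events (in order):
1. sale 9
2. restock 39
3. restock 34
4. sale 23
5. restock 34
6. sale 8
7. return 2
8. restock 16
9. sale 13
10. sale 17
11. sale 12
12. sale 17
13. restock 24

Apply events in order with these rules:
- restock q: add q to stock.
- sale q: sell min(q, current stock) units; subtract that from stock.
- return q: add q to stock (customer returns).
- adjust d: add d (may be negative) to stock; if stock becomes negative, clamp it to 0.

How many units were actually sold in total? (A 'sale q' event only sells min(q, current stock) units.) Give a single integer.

Processing events:
Start: stock = 12
  Event 1 (sale 9): sell min(9,12)=9. stock: 12 - 9 = 3. total_sold = 9
  Event 2 (restock 39): 3 + 39 = 42
  Event 3 (restock 34): 42 + 34 = 76
  Event 4 (sale 23): sell min(23,76)=23. stock: 76 - 23 = 53. total_sold = 32
  Event 5 (restock 34): 53 + 34 = 87
  Event 6 (sale 8): sell min(8,87)=8. stock: 87 - 8 = 79. total_sold = 40
  Event 7 (return 2): 79 + 2 = 81
  Event 8 (restock 16): 81 + 16 = 97
  Event 9 (sale 13): sell min(13,97)=13. stock: 97 - 13 = 84. total_sold = 53
  Event 10 (sale 17): sell min(17,84)=17. stock: 84 - 17 = 67. total_sold = 70
  Event 11 (sale 12): sell min(12,67)=12. stock: 67 - 12 = 55. total_sold = 82
  Event 12 (sale 17): sell min(17,55)=17. stock: 55 - 17 = 38. total_sold = 99
  Event 13 (restock 24): 38 + 24 = 62
Final: stock = 62, total_sold = 99

Answer: 99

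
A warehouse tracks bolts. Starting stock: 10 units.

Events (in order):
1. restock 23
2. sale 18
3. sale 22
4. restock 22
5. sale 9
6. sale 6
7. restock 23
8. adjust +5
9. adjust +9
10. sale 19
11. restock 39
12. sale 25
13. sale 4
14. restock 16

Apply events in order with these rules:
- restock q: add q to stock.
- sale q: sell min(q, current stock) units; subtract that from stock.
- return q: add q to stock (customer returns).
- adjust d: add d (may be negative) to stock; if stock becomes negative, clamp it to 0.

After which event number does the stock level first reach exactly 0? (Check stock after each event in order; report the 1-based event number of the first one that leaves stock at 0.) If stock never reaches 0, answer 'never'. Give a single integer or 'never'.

Processing events:
Start: stock = 10
  Event 1 (restock 23): 10 + 23 = 33
  Event 2 (sale 18): sell min(18,33)=18. stock: 33 - 18 = 15. total_sold = 18
  Event 3 (sale 22): sell min(22,15)=15. stock: 15 - 15 = 0. total_sold = 33
  Event 4 (restock 22): 0 + 22 = 22
  Event 5 (sale 9): sell min(9,22)=9. stock: 22 - 9 = 13. total_sold = 42
  Event 6 (sale 6): sell min(6,13)=6. stock: 13 - 6 = 7. total_sold = 48
  Event 7 (restock 23): 7 + 23 = 30
  Event 8 (adjust +5): 30 + 5 = 35
  Event 9 (adjust +9): 35 + 9 = 44
  Event 10 (sale 19): sell min(19,44)=19. stock: 44 - 19 = 25. total_sold = 67
  Event 11 (restock 39): 25 + 39 = 64
  Event 12 (sale 25): sell min(25,64)=25. stock: 64 - 25 = 39. total_sold = 92
  Event 13 (sale 4): sell min(4,39)=4. stock: 39 - 4 = 35. total_sold = 96
  Event 14 (restock 16): 35 + 16 = 51
Final: stock = 51, total_sold = 96

First zero at event 3.

Answer: 3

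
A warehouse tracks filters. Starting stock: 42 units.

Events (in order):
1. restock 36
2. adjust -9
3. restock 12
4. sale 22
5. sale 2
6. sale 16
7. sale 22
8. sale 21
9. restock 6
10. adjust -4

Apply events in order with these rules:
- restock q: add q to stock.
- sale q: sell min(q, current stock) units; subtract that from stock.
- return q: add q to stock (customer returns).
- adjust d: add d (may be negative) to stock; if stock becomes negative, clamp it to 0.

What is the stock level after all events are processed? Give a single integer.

Answer: 2

Derivation:
Processing events:
Start: stock = 42
  Event 1 (restock 36): 42 + 36 = 78
  Event 2 (adjust -9): 78 + -9 = 69
  Event 3 (restock 12): 69 + 12 = 81
  Event 4 (sale 22): sell min(22,81)=22. stock: 81 - 22 = 59. total_sold = 22
  Event 5 (sale 2): sell min(2,59)=2. stock: 59 - 2 = 57. total_sold = 24
  Event 6 (sale 16): sell min(16,57)=16. stock: 57 - 16 = 41. total_sold = 40
  Event 7 (sale 22): sell min(22,41)=22. stock: 41 - 22 = 19. total_sold = 62
  Event 8 (sale 21): sell min(21,19)=19. stock: 19 - 19 = 0. total_sold = 81
  Event 9 (restock 6): 0 + 6 = 6
  Event 10 (adjust -4): 6 + -4 = 2
Final: stock = 2, total_sold = 81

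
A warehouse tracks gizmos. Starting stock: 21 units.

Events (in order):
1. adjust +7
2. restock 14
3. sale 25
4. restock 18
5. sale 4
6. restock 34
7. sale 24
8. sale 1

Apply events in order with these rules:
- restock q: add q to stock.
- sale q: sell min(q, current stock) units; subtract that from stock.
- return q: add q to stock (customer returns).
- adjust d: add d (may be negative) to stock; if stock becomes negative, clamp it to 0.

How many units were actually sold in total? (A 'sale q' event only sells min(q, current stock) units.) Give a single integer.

Answer: 54

Derivation:
Processing events:
Start: stock = 21
  Event 1 (adjust +7): 21 + 7 = 28
  Event 2 (restock 14): 28 + 14 = 42
  Event 3 (sale 25): sell min(25,42)=25. stock: 42 - 25 = 17. total_sold = 25
  Event 4 (restock 18): 17 + 18 = 35
  Event 5 (sale 4): sell min(4,35)=4. stock: 35 - 4 = 31. total_sold = 29
  Event 6 (restock 34): 31 + 34 = 65
  Event 7 (sale 24): sell min(24,65)=24. stock: 65 - 24 = 41. total_sold = 53
  Event 8 (sale 1): sell min(1,41)=1. stock: 41 - 1 = 40. total_sold = 54
Final: stock = 40, total_sold = 54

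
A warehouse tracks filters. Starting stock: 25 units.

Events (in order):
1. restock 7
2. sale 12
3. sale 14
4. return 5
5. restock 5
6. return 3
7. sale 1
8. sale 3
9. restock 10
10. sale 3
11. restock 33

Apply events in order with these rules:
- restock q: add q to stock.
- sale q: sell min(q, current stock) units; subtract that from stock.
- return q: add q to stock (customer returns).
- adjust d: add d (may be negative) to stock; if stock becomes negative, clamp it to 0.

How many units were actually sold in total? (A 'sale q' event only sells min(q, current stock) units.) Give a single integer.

Answer: 33

Derivation:
Processing events:
Start: stock = 25
  Event 1 (restock 7): 25 + 7 = 32
  Event 2 (sale 12): sell min(12,32)=12. stock: 32 - 12 = 20. total_sold = 12
  Event 3 (sale 14): sell min(14,20)=14. stock: 20 - 14 = 6. total_sold = 26
  Event 4 (return 5): 6 + 5 = 11
  Event 5 (restock 5): 11 + 5 = 16
  Event 6 (return 3): 16 + 3 = 19
  Event 7 (sale 1): sell min(1,19)=1. stock: 19 - 1 = 18. total_sold = 27
  Event 8 (sale 3): sell min(3,18)=3. stock: 18 - 3 = 15. total_sold = 30
  Event 9 (restock 10): 15 + 10 = 25
  Event 10 (sale 3): sell min(3,25)=3. stock: 25 - 3 = 22. total_sold = 33
  Event 11 (restock 33): 22 + 33 = 55
Final: stock = 55, total_sold = 33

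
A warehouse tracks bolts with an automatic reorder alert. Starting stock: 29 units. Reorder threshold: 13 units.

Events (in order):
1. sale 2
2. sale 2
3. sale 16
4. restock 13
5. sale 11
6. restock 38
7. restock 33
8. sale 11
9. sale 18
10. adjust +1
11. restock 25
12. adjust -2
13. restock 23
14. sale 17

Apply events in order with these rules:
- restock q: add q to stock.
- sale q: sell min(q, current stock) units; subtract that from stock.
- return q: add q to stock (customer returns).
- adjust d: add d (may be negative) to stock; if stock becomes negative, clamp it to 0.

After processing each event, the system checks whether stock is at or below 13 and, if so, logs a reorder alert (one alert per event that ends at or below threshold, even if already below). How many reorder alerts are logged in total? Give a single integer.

Answer: 2

Derivation:
Processing events:
Start: stock = 29
  Event 1 (sale 2): sell min(2,29)=2. stock: 29 - 2 = 27. total_sold = 2
  Event 2 (sale 2): sell min(2,27)=2. stock: 27 - 2 = 25. total_sold = 4
  Event 3 (sale 16): sell min(16,25)=16. stock: 25 - 16 = 9. total_sold = 20
  Event 4 (restock 13): 9 + 13 = 22
  Event 5 (sale 11): sell min(11,22)=11. stock: 22 - 11 = 11. total_sold = 31
  Event 6 (restock 38): 11 + 38 = 49
  Event 7 (restock 33): 49 + 33 = 82
  Event 8 (sale 11): sell min(11,82)=11. stock: 82 - 11 = 71. total_sold = 42
  Event 9 (sale 18): sell min(18,71)=18. stock: 71 - 18 = 53. total_sold = 60
  Event 10 (adjust +1): 53 + 1 = 54
  Event 11 (restock 25): 54 + 25 = 79
  Event 12 (adjust -2): 79 + -2 = 77
  Event 13 (restock 23): 77 + 23 = 100
  Event 14 (sale 17): sell min(17,100)=17. stock: 100 - 17 = 83. total_sold = 77
Final: stock = 83, total_sold = 77

Checking against threshold 13:
  After event 1: stock=27 > 13
  After event 2: stock=25 > 13
  After event 3: stock=9 <= 13 -> ALERT
  After event 4: stock=22 > 13
  After event 5: stock=11 <= 13 -> ALERT
  After event 6: stock=49 > 13
  After event 7: stock=82 > 13
  After event 8: stock=71 > 13
  After event 9: stock=53 > 13
  After event 10: stock=54 > 13
  After event 11: stock=79 > 13
  After event 12: stock=77 > 13
  After event 13: stock=100 > 13
  After event 14: stock=83 > 13
Alert events: [3, 5]. Count = 2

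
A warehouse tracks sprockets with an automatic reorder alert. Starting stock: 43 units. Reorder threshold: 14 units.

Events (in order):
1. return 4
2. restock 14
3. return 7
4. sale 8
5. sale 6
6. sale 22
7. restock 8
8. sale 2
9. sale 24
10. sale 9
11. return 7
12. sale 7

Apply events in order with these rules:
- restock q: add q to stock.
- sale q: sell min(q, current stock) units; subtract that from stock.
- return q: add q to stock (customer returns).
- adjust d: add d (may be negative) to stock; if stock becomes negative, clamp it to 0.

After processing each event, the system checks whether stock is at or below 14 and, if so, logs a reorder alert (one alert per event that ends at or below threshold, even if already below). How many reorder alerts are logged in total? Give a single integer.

Answer: 4

Derivation:
Processing events:
Start: stock = 43
  Event 1 (return 4): 43 + 4 = 47
  Event 2 (restock 14): 47 + 14 = 61
  Event 3 (return 7): 61 + 7 = 68
  Event 4 (sale 8): sell min(8,68)=8. stock: 68 - 8 = 60. total_sold = 8
  Event 5 (sale 6): sell min(6,60)=6. stock: 60 - 6 = 54. total_sold = 14
  Event 6 (sale 22): sell min(22,54)=22. stock: 54 - 22 = 32. total_sold = 36
  Event 7 (restock 8): 32 + 8 = 40
  Event 8 (sale 2): sell min(2,40)=2. stock: 40 - 2 = 38. total_sold = 38
  Event 9 (sale 24): sell min(24,38)=24. stock: 38 - 24 = 14. total_sold = 62
  Event 10 (sale 9): sell min(9,14)=9. stock: 14 - 9 = 5. total_sold = 71
  Event 11 (return 7): 5 + 7 = 12
  Event 12 (sale 7): sell min(7,12)=7. stock: 12 - 7 = 5. total_sold = 78
Final: stock = 5, total_sold = 78

Checking against threshold 14:
  After event 1: stock=47 > 14
  After event 2: stock=61 > 14
  After event 3: stock=68 > 14
  After event 4: stock=60 > 14
  After event 5: stock=54 > 14
  After event 6: stock=32 > 14
  After event 7: stock=40 > 14
  After event 8: stock=38 > 14
  After event 9: stock=14 <= 14 -> ALERT
  After event 10: stock=5 <= 14 -> ALERT
  After event 11: stock=12 <= 14 -> ALERT
  After event 12: stock=5 <= 14 -> ALERT
Alert events: [9, 10, 11, 12]. Count = 4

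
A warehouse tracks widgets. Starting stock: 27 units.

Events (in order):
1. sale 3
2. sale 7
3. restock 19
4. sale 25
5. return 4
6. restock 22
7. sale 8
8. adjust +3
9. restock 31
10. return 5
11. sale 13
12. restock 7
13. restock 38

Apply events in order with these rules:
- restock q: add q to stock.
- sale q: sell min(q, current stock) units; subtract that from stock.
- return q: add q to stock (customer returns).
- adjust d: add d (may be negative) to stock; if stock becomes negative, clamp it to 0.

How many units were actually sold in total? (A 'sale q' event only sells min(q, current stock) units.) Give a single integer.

Answer: 56

Derivation:
Processing events:
Start: stock = 27
  Event 1 (sale 3): sell min(3,27)=3. stock: 27 - 3 = 24. total_sold = 3
  Event 2 (sale 7): sell min(7,24)=7. stock: 24 - 7 = 17. total_sold = 10
  Event 3 (restock 19): 17 + 19 = 36
  Event 4 (sale 25): sell min(25,36)=25. stock: 36 - 25 = 11. total_sold = 35
  Event 5 (return 4): 11 + 4 = 15
  Event 6 (restock 22): 15 + 22 = 37
  Event 7 (sale 8): sell min(8,37)=8. stock: 37 - 8 = 29. total_sold = 43
  Event 8 (adjust +3): 29 + 3 = 32
  Event 9 (restock 31): 32 + 31 = 63
  Event 10 (return 5): 63 + 5 = 68
  Event 11 (sale 13): sell min(13,68)=13. stock: 68 - 13 = 55. total_sold = 56
  Event 12 (restock 7): 55 + 7 = 62
  Event 13 (restock 38): 62 + 38 = 100
Final: stock = 100, total_sold = 56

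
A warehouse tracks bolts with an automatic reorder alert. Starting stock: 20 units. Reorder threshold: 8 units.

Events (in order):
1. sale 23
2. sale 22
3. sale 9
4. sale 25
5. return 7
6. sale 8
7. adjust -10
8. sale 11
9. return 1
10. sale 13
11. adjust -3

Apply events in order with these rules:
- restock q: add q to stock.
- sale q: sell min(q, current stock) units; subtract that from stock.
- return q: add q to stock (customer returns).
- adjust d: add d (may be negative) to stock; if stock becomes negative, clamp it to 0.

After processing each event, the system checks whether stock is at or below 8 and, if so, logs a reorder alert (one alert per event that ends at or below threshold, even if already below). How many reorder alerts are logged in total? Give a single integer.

Answer: 11

Derivation:
Processing events:
Start: stock = 20
  Event 1 (sale 23): sell min(23,20)=20. stock: 20 - 20 = 0. total_sold = 20
  Event 2 (sale 22): sell min(22,0)=0. stock: 0 - 0 = 0. total_sold = 20
  Event 3 (sale 9): sell min(9,0)=0. stock: 0 - 0 = 0. total_sold = 20
  Event 4 (sale 25): sell min(25,0)=0. stock: 0 - 0 = 0. total_sold = 20
  Event 5 (return 7): 0 + 7 = 7
  Event 6 (sale 8): sell min(8,7)=7. stock: 7 - 7 = 0. total_sold = 27
  Event 7 (adjust -10): 0 + -10 = 0 (clamped to 0)
  Event 8 (sale 11): sell min(11,0)=0. stock: 0 - 0 = 0. total_sold = 27
  Event 9 (return 1): 0 + 1 = 1
  Event 10 (sale 13): sell min(13,1)=1. stock: 1 - 1 = 0. total_sold = 28
  Event 11 (adjust -3): 0 + -3 = 0 (clamped to 0)
Final: stock = 0, total_sold = 28

Checking against threshold 8:
  After event 1: stock=0 <= 8 -> ALERT
  After event 2: stock=0 <= 8 -> ALERT
  After event 3: stock=0 <= 8 -> ALERT
  After event 4: stock=0 <= 8 -> ALERT
  After event 5: stock=7 <= 8 -> ALERT
  After event 6: stock=0 <= 8 -> ALERT
  After event 7: stock=0 <= 8 -> ALERT
  After event 8: stock=0 <= 8 -> ALERT
  After event 9: stock=1 <= 8 -> ALERT
  After event 10: stock=0 <= 8 -> ALERT
  After event 11: stock=0 <= 8 -> ALERT
Alert events: [1, 2, 3, 4, 5, 6, 7, 8, 9, 10, 11]. Count = 11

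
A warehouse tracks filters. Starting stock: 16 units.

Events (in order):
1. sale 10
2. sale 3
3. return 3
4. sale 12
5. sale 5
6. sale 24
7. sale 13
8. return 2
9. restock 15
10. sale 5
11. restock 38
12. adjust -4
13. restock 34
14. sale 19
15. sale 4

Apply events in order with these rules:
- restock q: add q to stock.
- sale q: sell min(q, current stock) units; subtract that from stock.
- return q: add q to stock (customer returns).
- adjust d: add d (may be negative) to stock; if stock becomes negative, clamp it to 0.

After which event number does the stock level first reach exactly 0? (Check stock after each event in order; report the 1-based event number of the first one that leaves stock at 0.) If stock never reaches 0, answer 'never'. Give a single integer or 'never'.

Answer: 4

Derivation:
Processing events:
Start: stock = 16
  Event 1 (sale 10): sell min(10,16)=10. stock: 16 - 10 = 6. total_sold = 10
  Event 2 (sale 3): sell min(3,6)=3. stock: 6 - 3 = 3. total_sold = 13
  Event 3 (return 3): 3 + 3 = 6
  Event 4 (sale 12): sell min(12,6)=6. stock: 6 - 6 = 0. total_sold = 19
  Event 5 (sale 5): sell min(5,0)=0. stock: 0 - 0 = 0. total_sold = 19
  Event 6 (sale 24): sell min(24,0)=0. stock: 0 - 0 = 0. total_sold = 19
  Event 7 (sale 13): sell min(13,0)=0. stock: 0 - 0 = 0. total_sold = 19
  Event 8 (return 2): 0 + 2 = 2
  Event 9 (restock 15): 2 + 15 = 17
  Event 10 (sale 5): sell min(5,17)=5. stock: 17 - 5 = 12. total_sold = 24
  Event 11 (restock 38): 12 + 38 = 50
  Event 12 (adjust -4): 50 + -4 = 46
  Event 13 (restock 34): 46 + 34 = 80
  Event 14 (sale 19): sell min(19,80)=19. stock: 80 - 19 = 61. total_sold = 43
  Event 15 (sale 4): sell min(4,61)=4. stock: 61 - 4 = 57. total_sold = 47
Final: stock = 57, total_sold = 47

First zero at event 4.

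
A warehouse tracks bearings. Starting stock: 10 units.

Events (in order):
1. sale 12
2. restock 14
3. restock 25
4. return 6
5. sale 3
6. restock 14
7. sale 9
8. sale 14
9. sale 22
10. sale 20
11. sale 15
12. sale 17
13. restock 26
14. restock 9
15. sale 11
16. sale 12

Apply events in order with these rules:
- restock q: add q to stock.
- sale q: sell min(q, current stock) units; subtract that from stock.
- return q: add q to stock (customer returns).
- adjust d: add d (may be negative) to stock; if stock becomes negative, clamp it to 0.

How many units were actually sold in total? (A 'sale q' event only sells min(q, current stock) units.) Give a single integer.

Answer: 92

Derivation:
Processing events:
Start: stock = 10
  Event 1 (sale 12): sell min(12,10)=10. stock: 10 - 10 = 0. total_sold = 10
  Event 2 (restock 14): 0 + 14 = 14
  Event 3 (restock 25): 14 + 25 = 39
  Event 4 (return 6): 39 + 6 = 45
  Event 5 (sale 3): sell min(3,45)=3. stock: 45 - 3 = 42. total_sold = 13
  Event 6 (restock 14): 42 + 14 = 56
  Event 7 (sale 9): sell min(9,56)=9. stock: 56 - 9 = 47. total_sold = 22
  Event 8 (sale 14): sell min(14,47)=14. stock: 47 - 14 = 33. total_sold = 36
  Event 9 (sale 22): sell min(22,33)=22. stock: 33 - 22 = 11. total_sold = 58
  Event 10 (sale 20): sell min(20,11)=11. stock: 11 - 11 = 0. total_sold = 69
  Event 11 (sale 15): sell min(15,0)=0. stock: 0 - 0 = 0. total_sold = 69
  Event 12 (sale 17): sell min(17,0)=0. stock: 0 - 0 = 0. total_sold = 69
  Event 13 (restock 26): 0 + 26 = 26
  Event 14 (restock 9): 26 + 9 = 35
  Event 15 (sale 11): sell min(11,35)=11. stock: 35 - 11 = 24. total_sold = 80
  Event 16 (sale 12): sell min(12,24)=12. stock: 24 - 12 = 12. total_sold = 92
Final: stock = 12, total_sold = 92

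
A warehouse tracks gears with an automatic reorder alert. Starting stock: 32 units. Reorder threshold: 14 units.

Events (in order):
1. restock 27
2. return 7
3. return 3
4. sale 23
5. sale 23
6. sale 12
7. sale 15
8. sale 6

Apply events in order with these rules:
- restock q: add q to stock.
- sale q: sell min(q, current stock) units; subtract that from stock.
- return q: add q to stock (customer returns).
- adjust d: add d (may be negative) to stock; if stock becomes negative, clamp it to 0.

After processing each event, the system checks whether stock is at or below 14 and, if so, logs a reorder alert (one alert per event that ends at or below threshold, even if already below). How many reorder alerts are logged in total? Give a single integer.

Answer: 3

Derivation:
Processing events:
Start: stock = 32
  Event 1 (restock 27): 32 + 27 = 59
  Event 2 (return 7): 59 + 7 = 66
  Event 3 (return 3): 66 + 3 = 69
  Event 4 (sale 23): sell min(23,69)=23. stock: 69 - 23 = 46. total_sold = 23
  Event 5 (sale 23): sell min(23,46)=23. stock: 46 - 23 = 23. total_sold = 46
  Event 6 (sale 12): sell min(12,23)=12. stock: 23 - 12 = 11. total_sold = 58
  Event 7 (sale 15): sell min(15,11)=11. stock: 11 - 11 = 0. total_sold = 69
  Event 8 (sale 6): sell min(6,0)=0. stock: 0 - 0 = 0. total_sold = 69
Final: stock = 0, total_sold = 69

Checking against threshold 14:
  After event 1: stock=59 > 14
  After event 2: stock=66 > 14
  After event 3: stock=69 > 14
  After event 4: stock=46 > 14
  After event 5: stock=23 > 14
  After event 6: stock=11 <= 14 -> ALERT
  After event 7: stock=0 <= 14 -> ALERT
  After event 8: stock=0 <= 14 -> ALERT
Alert events: [6, 7, 8]. Count = 3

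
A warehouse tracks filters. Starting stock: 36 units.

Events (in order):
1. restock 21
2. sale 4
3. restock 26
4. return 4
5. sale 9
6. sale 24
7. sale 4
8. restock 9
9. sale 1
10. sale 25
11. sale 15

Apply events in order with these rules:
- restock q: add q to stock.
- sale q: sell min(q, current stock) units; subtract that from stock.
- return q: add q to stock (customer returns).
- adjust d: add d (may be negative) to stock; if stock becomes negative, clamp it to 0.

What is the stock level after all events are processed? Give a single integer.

Answer: 14

Derivation:
Processing events:
Start: stock = 36
  Event 1 (restock 21): 36 + 21 = 57
  Event 2 (sale 4): sell min(4,57)=4. stock: 57 - 4 = 53. total_sold = 4
  Event 3 (restock 26): 53 + 26 = 79
  Event 4 (return 4): 79 + 4 = 83
  Event 5 (sale 9): sell min(9,83)=9. stock: 83 - 9 = 74. total_sold = 13
  Event 6 (sale 24): sell min(24,74)=24. stock: 74 - 24 = 50. total_sold = 37
  Event 7 (sale 4): sell min(4,50)=4. stock: 50 - 4 = 46. total_sold = 41
  Event 8 (restock 9): 46 + 9 = 55
  Event 9 (sale 1): sell min(1,55)=1. stock: 55 - 1 = 54. total_sold = 42
  Event 10 (sale 25): sell min(25,54)=25. stock: 54 - 25 = 29. total_sold = 67
  Event 11 (sale 15): sell min(15,29)=15. stock: 29 - 15 = 14. total_sold = 82
Final: stock = 14, total_sold = 82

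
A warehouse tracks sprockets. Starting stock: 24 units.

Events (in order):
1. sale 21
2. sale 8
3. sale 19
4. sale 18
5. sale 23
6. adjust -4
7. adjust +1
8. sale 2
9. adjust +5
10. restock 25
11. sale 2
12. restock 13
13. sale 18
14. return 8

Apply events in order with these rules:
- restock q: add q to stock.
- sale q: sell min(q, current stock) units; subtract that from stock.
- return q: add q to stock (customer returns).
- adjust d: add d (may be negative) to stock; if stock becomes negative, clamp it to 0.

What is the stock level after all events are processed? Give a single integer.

Processing events:
Start: stock = 24
  Event 1 (sale 21): sell min(21,24)=21. stock: 24 - 21 = 3. total_sold = 21
  Event 2 (sale 8): sell min(8,3)=3. stock: 3 - 3 = 0. total_sold = 24
  Event 3 (sale 19): sell min(19,0)=0. stock: 0 - 0 = 0. total_sold = 24
  Event 4 (sale 18): sell min(18,0)=0. stock: 0 - 0 = 0. total_sold = 24
  Event 5 (sale 23): sell min(23,0)=0. stock: 0 - 0 = 0. total_sold = 24
  Event 6 (adjust -4): 0 + -4 = 0 (clamped to 0)
  Event 7 (adjust +1): 0 + 1 = 1
  Event 8 (sale 2): sell min(2,1)=1. stock: 1 - 1 = 0. total_sold = 25
  Event 9 (adjust +5): 0 + 5 = 5
  Event 10 (restock 25): 5 + 25 = 30
  Event 11 (sale 2): sell min(2,30)=2. stock: 30 - 2 = 28. total_sold = 27
  Event 12 (restock 13): 28 + 13 = 41
  Event 13 (sale 18): sell min(18,41)=18. stock: 41 - 18 = 23. total_sold = 45
  Event 14 (return 8): 23 + 8 = 31
Final: stock = 31, total_sold = 45

Answer: 31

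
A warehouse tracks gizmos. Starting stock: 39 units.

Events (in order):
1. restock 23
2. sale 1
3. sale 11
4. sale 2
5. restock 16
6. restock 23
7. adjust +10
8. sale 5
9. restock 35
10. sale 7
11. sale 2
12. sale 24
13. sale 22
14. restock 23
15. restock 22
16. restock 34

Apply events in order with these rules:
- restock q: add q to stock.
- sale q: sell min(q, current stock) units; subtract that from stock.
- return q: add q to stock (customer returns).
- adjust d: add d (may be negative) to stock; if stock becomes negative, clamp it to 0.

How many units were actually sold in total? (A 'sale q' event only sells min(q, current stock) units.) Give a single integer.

Answer: 74

Derivation:
Processing events:
Start: stock = 39
  Event 1 (restock 23): 39 + 23 = 62
  Event 2 (sale 1): sell min(1,62)=1. stock: 62 - 1 = 61. total_sold = 1
  Event 3 (sale 11): sell min(11,61)=11. stock: 61 - 11 = 50. total_sold = 12
  Event 4 (sale 2): sell min(2,50)=2. stock: 50 - 2 = 48. total_sold = 14
  Event 5 (restock 16): 48 + 16 = 64
  Event 6 (restock 23): 64 + 23 = 87
  Event 7 (adjust +10): 87 + 10 = 97
  Event 8 (sale 5): sell min(5,97)=5. stock: 97 - 5 = 92. total_sold = 19
  Event 9 (restock 35): 92 + 35 = 127
  Event 10 (sale 7): sell min(7,127)=7. stock: 127 - 7 = 120. total_sold = 26
  Event 11 (sale 2): sell min(2,120)=2. stock: 120 - 2 = 118. total_sold = 28
  Event 12 (sale 24): sell min(24,118)=24. stock: 118 - 24 = 94. total_sold = 52
  Event 13 (sale 22): sell min(22,94)=22. stock: 94 - 22 = 72. total_sold = 74
  Event 14 (restock 23): 72 + 23 = 95
  Event 15 (restock 22): 95 + 22 = 117
  Event 16 (restock 34): 117 + 34 = 151
Final: stock = 151, total_sold = 74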